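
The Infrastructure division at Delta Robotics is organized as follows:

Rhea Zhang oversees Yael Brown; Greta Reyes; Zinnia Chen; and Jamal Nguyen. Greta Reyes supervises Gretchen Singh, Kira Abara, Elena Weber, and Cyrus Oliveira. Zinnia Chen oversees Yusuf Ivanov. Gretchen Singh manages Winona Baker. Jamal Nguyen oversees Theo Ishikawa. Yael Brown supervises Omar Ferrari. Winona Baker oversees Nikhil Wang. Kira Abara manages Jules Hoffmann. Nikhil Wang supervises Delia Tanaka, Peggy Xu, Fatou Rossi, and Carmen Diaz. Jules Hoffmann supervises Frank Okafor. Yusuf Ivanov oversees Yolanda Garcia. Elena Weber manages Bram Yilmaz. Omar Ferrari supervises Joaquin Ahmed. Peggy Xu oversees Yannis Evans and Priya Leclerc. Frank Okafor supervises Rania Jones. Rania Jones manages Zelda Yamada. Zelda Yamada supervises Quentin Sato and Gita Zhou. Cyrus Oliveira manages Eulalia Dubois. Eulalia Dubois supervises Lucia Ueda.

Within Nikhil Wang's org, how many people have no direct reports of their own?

5

The people in Nikhil Wang's organization with no one reporting to them are Carmen Diaz, Delia Tanaka, Fatou Rossi, Priya Leclerc, Yannis Evans. That is 5.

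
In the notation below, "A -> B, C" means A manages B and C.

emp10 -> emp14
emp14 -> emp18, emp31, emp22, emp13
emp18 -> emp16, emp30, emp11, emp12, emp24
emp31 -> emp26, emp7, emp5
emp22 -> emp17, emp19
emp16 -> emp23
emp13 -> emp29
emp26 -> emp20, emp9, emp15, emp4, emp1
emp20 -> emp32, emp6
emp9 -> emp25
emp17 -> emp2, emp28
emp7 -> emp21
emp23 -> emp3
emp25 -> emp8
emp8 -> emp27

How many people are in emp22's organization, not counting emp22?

4

emp22 directly manages emp17, emp19. Under emp17: emp28, emp2 (2). emp19 has no reports. So emp22's organization is 2 direct reports plus everyone under them: 3 + 1 = 4.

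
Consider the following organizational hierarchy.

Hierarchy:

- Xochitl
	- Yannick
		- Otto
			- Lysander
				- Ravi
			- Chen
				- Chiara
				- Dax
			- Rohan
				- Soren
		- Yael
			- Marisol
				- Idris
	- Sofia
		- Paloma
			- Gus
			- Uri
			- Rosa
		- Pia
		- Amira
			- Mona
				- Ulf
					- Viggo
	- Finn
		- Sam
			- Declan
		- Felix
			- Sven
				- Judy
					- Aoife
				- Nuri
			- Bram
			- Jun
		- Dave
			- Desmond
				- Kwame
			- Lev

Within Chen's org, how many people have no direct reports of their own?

2

The people in Chen's organization with no one reporting to them are Dax, Chiara. That is 2.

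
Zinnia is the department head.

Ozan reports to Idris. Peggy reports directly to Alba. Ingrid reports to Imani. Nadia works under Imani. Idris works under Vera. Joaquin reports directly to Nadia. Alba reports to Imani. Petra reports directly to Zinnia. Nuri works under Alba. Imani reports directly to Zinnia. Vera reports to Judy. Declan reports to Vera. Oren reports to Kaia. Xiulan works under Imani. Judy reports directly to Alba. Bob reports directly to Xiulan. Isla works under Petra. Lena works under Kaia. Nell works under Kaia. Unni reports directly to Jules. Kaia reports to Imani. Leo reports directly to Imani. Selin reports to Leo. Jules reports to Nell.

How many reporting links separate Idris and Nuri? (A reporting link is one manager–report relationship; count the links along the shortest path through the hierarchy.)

4

Idris is 3 levels below Alba, and Nuri is 1 level below Alba (their lowest common manager). The shortest path runs up from Idris to Alba and back down to Nuri: 3 + 1 = 4 links.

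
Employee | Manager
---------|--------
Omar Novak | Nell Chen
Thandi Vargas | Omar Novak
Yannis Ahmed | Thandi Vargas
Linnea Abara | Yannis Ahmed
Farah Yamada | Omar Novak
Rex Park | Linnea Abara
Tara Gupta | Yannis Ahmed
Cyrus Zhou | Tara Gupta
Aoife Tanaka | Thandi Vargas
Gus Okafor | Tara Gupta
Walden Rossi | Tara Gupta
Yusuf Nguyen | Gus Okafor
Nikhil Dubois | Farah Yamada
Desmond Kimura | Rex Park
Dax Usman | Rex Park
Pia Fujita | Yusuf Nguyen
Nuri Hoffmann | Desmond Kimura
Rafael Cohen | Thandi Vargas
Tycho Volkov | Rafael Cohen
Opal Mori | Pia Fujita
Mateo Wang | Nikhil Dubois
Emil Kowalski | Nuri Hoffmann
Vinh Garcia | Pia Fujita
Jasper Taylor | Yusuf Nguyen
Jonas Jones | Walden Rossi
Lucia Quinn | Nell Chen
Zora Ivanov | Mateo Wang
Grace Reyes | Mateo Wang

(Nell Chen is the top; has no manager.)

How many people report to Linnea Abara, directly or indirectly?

Linnea Abara directly manages Rex Park. Under Rex Park: Dax Usman, Desmond Kimura, Nuri Hoffmann, Emil Kowalski (4). That's 5 in total.

5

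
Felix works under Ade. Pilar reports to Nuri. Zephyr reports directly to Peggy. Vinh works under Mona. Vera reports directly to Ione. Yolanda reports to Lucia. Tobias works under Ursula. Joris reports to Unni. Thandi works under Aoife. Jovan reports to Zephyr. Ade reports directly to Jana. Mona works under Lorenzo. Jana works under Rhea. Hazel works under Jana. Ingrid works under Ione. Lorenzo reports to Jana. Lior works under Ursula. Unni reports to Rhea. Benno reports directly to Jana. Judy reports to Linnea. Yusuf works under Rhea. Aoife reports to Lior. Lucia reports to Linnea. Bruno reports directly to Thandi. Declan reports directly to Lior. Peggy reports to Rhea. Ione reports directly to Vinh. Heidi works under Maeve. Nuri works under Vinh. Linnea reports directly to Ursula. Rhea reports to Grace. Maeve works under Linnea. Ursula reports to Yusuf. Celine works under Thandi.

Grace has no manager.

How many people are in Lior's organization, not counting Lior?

5

Lior directly manages Aoife, Declan. Under Aoife: Thandi, Bruno, Celine (3). Declan has no reports. So Lior's organization is 2 direct reports plus everyone under them: 4 + 1 = 5.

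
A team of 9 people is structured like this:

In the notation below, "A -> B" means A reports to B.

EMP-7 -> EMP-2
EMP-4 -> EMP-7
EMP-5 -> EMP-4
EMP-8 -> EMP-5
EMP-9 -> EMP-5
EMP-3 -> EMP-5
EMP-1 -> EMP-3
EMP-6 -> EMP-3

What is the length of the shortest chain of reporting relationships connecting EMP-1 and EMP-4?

3

EMP-1 is in EMP-4's organization: the chain from EMP-1 up to EMP-4 is EMP-1 → EMP-3 → EMP-5 → EMP-4, which is 3 links.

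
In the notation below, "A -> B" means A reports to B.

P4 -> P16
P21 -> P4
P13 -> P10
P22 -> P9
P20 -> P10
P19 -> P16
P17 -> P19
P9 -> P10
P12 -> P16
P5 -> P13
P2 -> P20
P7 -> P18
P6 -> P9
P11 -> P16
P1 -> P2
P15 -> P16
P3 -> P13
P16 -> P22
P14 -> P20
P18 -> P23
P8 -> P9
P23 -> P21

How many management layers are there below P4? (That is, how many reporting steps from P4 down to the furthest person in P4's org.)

The longest chain under P4 runs P4 → P21 → P23 → P18 → P7, which is 4 levels below P4.

4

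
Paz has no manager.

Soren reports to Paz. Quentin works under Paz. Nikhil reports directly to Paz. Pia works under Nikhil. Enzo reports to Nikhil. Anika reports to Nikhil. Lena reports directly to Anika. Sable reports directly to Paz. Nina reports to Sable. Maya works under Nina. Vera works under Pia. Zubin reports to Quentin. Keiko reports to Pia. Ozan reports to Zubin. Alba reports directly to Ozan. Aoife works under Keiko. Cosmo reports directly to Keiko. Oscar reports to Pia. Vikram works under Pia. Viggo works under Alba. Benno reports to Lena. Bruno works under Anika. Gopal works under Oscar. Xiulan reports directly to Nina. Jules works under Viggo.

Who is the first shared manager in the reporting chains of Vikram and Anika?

Nikhil

Vikram's chain of managers is Pia, Nikhil, Paz. Anika's chain of managers is Nikhil, Paz. The first manager that appears in both chains is Nikhil.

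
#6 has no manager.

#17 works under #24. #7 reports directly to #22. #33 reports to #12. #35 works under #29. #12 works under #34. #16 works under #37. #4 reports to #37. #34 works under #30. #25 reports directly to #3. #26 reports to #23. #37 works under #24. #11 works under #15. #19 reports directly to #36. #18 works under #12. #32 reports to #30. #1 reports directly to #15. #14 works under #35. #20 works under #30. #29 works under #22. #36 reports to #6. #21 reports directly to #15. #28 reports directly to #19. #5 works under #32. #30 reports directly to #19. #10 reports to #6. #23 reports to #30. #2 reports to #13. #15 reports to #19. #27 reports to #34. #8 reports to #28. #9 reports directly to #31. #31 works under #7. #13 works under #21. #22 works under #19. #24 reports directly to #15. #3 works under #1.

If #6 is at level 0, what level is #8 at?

4

Chain from #8 up to #6: #8 → #28 → #19 → #36 → #6. That is 4 steps up, so #8 is 4 levels below #6.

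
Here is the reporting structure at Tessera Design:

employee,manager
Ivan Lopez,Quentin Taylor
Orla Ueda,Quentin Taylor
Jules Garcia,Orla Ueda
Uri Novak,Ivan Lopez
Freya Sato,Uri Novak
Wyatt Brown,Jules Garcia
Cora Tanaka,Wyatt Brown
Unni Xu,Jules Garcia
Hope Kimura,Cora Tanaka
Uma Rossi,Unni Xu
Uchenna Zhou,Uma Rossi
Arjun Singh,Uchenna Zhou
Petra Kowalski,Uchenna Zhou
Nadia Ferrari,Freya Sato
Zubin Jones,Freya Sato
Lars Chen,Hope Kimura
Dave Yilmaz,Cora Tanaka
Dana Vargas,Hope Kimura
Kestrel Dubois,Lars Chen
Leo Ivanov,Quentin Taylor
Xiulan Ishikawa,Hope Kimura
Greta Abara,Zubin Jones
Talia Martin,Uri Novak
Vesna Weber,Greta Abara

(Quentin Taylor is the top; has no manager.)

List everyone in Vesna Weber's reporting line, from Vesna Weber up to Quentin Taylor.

Vesna Weber -> Greta Abara -> Zubin Jones -> Freya Sato -> Uri Novak -> Ivan Lopez -> Quentin Taylor

Vesna Weber reports to Greta Abara. Greta Abara reports to Zubin Jones. Zubin Jones reports to Freya Sato. Freya Sato reports to Uri Novak. Uri Novak reports to Ivan Lopez. Ivan Lopez reports to Quentin Taylor. Quentin Taylor is at the top.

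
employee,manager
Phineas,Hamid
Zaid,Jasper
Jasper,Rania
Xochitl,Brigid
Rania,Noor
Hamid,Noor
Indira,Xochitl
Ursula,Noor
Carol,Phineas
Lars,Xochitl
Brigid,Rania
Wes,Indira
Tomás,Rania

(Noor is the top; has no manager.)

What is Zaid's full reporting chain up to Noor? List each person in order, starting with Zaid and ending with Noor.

Zaid -> Jasper -> Rania -> Noor

Zaid reports to Jasper. Jasper reports to Rania. Rania reports to Noor. Noor is at the top.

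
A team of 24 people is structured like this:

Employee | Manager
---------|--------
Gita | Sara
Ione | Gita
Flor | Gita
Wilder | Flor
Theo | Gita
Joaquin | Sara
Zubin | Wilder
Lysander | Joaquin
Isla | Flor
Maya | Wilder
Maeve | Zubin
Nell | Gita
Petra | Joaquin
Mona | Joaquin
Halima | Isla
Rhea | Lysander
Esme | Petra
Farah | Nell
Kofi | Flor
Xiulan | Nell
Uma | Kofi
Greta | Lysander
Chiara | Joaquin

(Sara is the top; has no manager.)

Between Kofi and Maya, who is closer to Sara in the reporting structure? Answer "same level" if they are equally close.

Kofi

Kofi is 3 levels below Sara; Maya is 4. Kofi is higher.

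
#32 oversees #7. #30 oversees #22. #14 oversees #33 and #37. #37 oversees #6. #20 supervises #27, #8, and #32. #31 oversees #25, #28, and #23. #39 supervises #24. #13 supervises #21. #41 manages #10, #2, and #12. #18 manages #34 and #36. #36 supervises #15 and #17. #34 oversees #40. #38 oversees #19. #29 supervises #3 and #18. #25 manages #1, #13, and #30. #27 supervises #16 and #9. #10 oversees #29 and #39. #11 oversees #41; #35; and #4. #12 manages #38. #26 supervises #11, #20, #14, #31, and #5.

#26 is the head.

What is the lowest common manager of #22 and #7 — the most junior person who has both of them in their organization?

#22's chain of managers is #30, #25, #31, #26. #7's chain of managers is #32, #20, #26. The first manager that appears in both chains is #26.

#26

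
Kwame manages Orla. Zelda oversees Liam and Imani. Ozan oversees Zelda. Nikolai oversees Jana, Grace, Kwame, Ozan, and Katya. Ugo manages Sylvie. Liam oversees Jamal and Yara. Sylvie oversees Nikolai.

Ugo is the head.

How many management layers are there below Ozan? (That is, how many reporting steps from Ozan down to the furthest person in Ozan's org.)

3

The longest chain under Ozan runs Ozan → Zelda → Liam → Yara, which is 3 levels below Ozan.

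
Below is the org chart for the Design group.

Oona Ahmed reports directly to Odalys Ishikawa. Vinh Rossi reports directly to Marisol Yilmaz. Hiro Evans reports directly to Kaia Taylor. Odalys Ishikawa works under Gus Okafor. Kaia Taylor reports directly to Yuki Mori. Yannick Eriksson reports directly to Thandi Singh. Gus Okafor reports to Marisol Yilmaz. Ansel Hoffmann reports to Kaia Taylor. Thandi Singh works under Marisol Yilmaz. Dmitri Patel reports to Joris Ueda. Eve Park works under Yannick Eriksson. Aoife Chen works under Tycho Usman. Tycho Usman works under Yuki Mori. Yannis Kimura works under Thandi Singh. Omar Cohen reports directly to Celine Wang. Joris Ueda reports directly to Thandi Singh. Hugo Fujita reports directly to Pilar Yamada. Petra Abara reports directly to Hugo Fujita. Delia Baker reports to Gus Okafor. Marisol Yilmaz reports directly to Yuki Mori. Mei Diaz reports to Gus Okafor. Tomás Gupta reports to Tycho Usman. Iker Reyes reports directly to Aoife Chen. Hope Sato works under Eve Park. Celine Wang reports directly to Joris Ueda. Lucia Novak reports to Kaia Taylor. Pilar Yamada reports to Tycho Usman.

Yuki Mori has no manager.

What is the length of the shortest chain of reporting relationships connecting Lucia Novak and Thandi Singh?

4

Lucia Novak is 2 levels below Yuki Mori, and Thandi Singh is 2 levels below Yuki Mori (their lowest common manager). The shortest path runs up from Lucia Novak to Yuki Mori and back down to Thandi Singh: 2 + 2 = 4 links.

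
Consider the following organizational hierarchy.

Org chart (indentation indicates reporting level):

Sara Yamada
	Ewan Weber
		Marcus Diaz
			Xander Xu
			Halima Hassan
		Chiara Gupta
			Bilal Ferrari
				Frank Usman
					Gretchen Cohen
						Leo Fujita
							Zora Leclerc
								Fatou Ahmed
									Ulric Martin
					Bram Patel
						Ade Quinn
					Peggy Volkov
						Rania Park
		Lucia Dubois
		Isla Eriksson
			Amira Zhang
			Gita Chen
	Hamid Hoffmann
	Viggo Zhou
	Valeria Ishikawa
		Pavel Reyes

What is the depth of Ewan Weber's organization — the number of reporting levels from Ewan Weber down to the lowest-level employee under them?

The longest chain under Ewan Weber runs Ewan Weber → Chiara Gupta → Bilal Ferrari → Frank Usman → Gretchen Cohen → Leo Fujita → Zora Leclerc → Fatou Ahmed → Ulric Martin, which is 8 levels below Ewan Weber.

8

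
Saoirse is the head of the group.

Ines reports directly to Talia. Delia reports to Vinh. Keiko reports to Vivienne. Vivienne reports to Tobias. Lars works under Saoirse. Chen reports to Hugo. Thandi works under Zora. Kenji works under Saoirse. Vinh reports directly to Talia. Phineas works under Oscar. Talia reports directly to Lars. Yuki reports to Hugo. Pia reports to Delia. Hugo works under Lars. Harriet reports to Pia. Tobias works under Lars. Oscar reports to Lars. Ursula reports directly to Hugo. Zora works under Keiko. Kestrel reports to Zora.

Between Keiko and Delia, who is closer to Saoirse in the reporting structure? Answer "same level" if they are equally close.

same level

Both Keiko and Delia are 4 levels below Saoirse.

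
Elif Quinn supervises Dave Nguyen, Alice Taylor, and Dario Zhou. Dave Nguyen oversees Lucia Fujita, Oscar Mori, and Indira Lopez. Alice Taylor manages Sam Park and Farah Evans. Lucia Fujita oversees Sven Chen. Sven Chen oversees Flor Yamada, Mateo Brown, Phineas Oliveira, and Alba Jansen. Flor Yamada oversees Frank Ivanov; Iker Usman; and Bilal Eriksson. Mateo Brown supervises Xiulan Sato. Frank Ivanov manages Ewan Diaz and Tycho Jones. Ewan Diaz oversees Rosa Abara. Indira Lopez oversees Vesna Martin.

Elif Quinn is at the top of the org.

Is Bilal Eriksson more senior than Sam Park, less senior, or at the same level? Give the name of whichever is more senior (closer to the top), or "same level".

Sam Park

Bilal Eriksson is 5 levels below Elif Quinn; Sam Park is 2. Sam Park is higher.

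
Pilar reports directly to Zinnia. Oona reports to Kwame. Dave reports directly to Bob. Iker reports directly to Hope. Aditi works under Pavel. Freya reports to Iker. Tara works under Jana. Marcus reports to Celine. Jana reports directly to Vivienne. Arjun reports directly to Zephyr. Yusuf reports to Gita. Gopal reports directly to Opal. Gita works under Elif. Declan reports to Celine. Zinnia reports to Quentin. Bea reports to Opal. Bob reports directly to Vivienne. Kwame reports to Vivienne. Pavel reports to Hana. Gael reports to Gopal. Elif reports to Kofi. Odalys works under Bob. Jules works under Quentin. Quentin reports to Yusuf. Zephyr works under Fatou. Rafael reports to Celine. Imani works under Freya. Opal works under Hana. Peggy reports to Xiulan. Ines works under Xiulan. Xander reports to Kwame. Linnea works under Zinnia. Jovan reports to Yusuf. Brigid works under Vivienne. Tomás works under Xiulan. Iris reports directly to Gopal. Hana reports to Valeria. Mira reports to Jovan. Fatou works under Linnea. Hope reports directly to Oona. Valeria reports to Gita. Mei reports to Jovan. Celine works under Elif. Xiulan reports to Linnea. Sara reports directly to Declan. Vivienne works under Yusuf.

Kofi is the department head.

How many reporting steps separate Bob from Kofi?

Chain from Bob up to Kofi: Bob → Vivienne → Yusuf → Gita → Elif → Kofi. That is 5 steps up, so Bob is 5 levels below Kofi.

5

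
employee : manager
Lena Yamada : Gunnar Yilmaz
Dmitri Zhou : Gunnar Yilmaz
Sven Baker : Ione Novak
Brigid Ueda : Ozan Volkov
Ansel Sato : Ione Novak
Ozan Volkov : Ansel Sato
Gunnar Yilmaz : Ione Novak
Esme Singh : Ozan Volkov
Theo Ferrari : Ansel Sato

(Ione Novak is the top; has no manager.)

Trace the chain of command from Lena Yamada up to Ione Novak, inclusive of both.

Lena Yamada reports to Gunnar Yilmaz. Gunnar Yilmaz reports to Ione Novak. Ione Novak is at the top.

Lena Yamada -> Gunnar Yilmaz -> Ione Novak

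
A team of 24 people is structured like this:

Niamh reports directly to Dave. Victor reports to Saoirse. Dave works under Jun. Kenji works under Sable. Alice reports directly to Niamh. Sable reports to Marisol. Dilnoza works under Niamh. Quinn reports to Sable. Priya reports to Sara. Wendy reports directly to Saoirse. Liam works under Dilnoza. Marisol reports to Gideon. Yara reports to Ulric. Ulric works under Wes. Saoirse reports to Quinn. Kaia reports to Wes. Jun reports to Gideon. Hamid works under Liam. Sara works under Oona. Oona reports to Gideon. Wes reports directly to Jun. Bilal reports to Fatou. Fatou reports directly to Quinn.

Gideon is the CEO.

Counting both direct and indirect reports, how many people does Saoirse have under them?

Saoirse directly manages Victor, Wendy. Victor has no reports. Wendy has no reports. So Saoirse's organization is 2 direct reports plus everyone under them: 1 + 1 = 2.

2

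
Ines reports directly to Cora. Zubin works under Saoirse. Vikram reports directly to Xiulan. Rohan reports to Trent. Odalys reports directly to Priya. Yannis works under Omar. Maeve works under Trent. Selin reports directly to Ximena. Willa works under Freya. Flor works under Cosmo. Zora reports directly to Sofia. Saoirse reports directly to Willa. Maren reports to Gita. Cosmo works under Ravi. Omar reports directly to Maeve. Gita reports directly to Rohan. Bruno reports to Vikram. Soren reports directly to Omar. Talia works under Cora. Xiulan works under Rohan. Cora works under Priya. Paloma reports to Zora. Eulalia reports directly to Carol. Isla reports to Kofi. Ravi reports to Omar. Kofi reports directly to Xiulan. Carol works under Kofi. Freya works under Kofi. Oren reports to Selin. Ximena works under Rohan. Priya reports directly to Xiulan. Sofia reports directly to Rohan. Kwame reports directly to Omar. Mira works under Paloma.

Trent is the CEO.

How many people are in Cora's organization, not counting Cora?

Cora directly manages Talia, Ines. Talia has no reports. Ines has no reports. So Cora's organization is 2 direct reports plus everyone under them: 1 + 1 = 2.

2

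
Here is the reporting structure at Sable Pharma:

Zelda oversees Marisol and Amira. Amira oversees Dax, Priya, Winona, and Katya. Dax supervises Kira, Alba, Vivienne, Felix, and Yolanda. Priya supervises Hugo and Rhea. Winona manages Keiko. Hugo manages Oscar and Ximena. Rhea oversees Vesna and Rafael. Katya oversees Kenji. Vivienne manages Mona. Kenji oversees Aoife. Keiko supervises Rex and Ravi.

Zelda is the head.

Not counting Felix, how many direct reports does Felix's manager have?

Felix reports to Dax. Dax's other direct reports are Yolanda, Vivienne, Alba, Kira — 4 peers.

4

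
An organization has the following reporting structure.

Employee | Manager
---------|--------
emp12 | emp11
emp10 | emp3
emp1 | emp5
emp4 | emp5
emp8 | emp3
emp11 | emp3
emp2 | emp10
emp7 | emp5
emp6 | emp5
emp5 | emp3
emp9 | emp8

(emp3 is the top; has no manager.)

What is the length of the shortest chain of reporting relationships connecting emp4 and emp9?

emp4 is 2 levels below emp3, and emp9 is 2 levels below emp3 (their lowest common manager). The shortest path runs up from emp4 to emp3 and back down to emp9: 2 + 2 = 4 links.

4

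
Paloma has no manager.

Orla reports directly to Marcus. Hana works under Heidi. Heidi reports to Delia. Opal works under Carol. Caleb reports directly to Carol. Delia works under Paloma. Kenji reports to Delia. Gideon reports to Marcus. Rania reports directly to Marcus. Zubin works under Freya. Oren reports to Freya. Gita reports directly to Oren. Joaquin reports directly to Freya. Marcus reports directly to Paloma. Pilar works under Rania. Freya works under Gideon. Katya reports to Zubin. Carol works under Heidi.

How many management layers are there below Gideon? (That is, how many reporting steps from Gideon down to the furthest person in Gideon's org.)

3

The longest chain under Gideon runs Gideon → Freya → Oren → Gita, which is 3 levels below Gideon.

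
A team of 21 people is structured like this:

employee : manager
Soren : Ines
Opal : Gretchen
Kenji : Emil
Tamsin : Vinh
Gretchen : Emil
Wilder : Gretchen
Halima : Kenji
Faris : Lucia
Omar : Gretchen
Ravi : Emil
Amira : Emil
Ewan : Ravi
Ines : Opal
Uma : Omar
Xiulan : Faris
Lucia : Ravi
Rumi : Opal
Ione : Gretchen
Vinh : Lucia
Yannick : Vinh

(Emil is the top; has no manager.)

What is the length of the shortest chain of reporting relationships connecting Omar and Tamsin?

6

Omar is 2 levels below Emil, and Tamsin is 4 levels below Emil (their lowest common manager). The shortest path runs up from Omar to Emil and back down to Tamsin: 2 + 4 = 6 links.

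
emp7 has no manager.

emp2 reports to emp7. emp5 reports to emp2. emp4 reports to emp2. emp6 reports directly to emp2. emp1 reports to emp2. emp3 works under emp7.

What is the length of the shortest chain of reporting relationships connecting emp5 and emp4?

emp5 is 1 level below emp2, and emp4 is 1 level below emp2 (their lowest common manager). The shortest path runs up from emp5 to emp2 and back down to emp4: 1 + 1 = 2 links.

2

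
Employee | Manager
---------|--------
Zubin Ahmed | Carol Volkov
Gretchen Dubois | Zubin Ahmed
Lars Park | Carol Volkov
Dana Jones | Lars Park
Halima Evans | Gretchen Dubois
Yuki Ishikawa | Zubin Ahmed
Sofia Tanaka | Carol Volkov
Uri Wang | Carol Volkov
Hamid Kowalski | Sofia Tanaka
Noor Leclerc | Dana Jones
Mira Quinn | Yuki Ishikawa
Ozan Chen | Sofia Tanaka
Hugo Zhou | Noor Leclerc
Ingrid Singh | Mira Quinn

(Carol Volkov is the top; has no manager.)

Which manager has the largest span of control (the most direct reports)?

Direct-report counts: Carol Volkov has 4; Sofia Tanaka has 2; Lars Park has 1; Dana Jones has 1; Noor Leclerc has 1; Zubin Ahmed has 2; Yuki Ishikawa has 1; Mira Quinn has 1; Gretchen Dubois has 1. The largest is 4, held by Carol Volkov.

Carol Volkov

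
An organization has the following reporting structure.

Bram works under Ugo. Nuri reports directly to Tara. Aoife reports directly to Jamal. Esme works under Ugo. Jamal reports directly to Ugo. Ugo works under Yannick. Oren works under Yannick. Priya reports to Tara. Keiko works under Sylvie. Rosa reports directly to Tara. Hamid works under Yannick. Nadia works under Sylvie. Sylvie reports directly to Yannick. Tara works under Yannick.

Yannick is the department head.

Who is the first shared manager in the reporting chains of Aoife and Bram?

Ugo

Aoife's chain of managers is Jamal, Ugo, Yannick. Bram's chain of managers is Ugo, Yannick. The first manager that appears in both chains is Ugo.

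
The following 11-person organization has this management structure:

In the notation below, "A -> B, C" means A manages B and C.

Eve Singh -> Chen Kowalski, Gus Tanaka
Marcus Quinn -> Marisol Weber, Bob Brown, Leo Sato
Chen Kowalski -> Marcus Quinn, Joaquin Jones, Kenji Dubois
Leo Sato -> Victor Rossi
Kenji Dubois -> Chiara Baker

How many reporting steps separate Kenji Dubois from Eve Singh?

Chain from Kenji Dubois up to Eve Singh: Kenji Dubois → Chen Kowalski → Eve Singh. That is 2 steps up, so Kenji Dubois is 2 levels below Eve Singh.

2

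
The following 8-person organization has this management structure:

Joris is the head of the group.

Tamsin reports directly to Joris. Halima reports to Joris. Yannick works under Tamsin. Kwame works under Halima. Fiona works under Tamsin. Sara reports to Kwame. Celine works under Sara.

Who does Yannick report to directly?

Yannick reports directly to Tamsin.

Tamsin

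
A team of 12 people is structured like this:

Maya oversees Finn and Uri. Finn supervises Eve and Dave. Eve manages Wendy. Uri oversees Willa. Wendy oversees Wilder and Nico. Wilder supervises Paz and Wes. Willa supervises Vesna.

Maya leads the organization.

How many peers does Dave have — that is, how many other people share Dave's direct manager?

1

Dave reports to Finn. Finn's other direct reports are Eve — 1 peer.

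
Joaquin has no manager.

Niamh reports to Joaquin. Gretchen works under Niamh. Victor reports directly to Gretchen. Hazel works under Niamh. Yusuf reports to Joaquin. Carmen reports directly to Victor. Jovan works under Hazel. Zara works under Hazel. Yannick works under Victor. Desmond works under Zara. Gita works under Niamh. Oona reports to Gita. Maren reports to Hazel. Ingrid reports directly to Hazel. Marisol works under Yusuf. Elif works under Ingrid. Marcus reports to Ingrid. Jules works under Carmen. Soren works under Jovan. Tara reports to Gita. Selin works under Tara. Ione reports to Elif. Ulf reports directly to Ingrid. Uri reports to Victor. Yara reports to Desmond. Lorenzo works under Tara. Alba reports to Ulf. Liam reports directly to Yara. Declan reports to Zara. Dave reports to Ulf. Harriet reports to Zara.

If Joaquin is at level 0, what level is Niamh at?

1

Chain from Niamh up to Joaquin: Niamh → Joaquin. That is 1 step up, so Niamh is 1 level below Joaquin.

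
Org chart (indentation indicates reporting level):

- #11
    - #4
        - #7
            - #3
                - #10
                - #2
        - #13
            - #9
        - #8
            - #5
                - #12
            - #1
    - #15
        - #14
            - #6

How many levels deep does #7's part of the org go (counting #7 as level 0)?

2

The longest chain under #7 runs #7 → #3 → #2, which is 2 levels below #7.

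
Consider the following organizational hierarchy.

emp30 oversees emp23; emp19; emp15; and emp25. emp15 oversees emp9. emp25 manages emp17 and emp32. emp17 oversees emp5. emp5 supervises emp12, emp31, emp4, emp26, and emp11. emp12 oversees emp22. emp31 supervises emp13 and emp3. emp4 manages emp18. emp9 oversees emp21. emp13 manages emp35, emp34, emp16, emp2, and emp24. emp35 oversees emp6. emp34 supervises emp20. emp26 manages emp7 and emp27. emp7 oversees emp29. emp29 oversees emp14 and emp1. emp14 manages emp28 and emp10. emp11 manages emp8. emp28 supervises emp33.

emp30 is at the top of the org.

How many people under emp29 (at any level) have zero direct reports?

The people in emp29's organization with no one reporting to them are emp1, emp33, emp10. That is 3.

3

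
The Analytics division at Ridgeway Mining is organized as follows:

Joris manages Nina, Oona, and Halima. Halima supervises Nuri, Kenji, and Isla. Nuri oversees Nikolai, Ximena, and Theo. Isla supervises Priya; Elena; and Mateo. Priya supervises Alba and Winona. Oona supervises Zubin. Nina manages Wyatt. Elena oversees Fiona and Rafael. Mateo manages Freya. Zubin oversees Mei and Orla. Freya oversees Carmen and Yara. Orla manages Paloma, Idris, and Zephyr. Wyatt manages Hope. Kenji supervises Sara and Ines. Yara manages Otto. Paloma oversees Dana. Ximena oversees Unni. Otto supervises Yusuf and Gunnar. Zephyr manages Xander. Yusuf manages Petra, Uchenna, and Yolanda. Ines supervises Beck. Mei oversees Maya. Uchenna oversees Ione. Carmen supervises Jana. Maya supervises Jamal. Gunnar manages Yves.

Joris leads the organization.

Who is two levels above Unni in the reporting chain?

Nuri

Unni reports to Ximena, and Ximena reports to Nuri. So Unni's skip-level manager is Nuri.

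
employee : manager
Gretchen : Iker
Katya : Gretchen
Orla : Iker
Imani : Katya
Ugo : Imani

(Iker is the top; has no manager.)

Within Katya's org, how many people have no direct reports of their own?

The only person in Katya's organization with no one reporting to them is Ugo. That is 1.

1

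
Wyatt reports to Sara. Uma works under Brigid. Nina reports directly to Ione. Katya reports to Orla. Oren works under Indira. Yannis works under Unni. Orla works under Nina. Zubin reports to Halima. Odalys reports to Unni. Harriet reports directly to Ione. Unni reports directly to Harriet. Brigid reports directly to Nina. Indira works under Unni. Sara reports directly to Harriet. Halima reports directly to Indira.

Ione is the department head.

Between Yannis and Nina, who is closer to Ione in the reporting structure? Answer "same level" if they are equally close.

Nina

Yannis is 3 levels below Ione; Nina is 1. Nina is higher.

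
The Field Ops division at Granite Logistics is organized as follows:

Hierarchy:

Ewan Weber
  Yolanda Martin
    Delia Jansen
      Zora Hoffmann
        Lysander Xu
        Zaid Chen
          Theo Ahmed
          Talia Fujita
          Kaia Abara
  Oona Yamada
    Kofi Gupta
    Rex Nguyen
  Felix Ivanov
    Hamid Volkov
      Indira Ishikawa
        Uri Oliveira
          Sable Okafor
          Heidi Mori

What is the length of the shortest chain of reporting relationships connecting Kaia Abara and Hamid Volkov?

7

Kaia Abara is 5 levels below Ewan Weber, and Hamid Volkov is 2 levels below Ewan Weber (their lowest common manager). The shortest path runs up from Kaia Abara to Ewan Weber and back down to Hamid Volkov: 5 + 2 = 7 links.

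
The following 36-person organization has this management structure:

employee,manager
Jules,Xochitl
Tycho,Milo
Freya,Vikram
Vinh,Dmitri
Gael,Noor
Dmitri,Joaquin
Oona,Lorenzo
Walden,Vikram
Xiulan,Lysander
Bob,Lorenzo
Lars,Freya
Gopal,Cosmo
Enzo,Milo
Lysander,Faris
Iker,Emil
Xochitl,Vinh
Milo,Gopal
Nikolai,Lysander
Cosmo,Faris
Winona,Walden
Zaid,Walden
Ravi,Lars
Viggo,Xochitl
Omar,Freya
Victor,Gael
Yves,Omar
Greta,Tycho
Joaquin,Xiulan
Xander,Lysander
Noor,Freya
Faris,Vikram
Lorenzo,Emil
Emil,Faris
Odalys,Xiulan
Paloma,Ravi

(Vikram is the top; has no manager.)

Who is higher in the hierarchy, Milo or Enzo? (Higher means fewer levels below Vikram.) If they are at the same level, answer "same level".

Milo is 4 levels below Vikram; Enzo is 5. Milo is higher.

Milo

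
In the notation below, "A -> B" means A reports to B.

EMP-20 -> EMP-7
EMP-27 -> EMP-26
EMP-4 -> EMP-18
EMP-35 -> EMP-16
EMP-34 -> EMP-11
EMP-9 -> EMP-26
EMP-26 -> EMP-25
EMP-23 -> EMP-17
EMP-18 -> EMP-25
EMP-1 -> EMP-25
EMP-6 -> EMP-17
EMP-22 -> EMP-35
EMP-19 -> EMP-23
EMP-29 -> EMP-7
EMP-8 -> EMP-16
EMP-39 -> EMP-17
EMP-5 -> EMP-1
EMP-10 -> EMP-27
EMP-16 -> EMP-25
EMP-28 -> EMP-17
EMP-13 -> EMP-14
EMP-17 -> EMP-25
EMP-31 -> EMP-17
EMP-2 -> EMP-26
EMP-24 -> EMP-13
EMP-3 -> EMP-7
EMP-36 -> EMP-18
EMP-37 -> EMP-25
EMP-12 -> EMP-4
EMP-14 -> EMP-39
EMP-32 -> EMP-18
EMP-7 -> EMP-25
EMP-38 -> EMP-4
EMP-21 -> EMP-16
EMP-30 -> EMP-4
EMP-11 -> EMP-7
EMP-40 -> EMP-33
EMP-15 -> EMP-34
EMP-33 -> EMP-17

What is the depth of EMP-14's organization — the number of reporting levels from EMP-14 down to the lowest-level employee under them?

2

The longest chain under EMP-14 runs EMP-14 → EMP-13 → EMP-24, which is 2 levels below EMP-14.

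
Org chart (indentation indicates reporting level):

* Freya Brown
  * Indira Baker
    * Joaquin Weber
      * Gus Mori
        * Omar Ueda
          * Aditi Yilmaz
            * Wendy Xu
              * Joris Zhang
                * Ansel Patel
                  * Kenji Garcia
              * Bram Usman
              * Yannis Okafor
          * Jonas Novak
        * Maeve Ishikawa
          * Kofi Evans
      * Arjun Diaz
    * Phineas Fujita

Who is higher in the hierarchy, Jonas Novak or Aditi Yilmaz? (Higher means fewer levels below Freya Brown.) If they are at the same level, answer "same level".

Both Jonas Novak and Aditi Yilmaz are 5 levels below Freya Brown.

same level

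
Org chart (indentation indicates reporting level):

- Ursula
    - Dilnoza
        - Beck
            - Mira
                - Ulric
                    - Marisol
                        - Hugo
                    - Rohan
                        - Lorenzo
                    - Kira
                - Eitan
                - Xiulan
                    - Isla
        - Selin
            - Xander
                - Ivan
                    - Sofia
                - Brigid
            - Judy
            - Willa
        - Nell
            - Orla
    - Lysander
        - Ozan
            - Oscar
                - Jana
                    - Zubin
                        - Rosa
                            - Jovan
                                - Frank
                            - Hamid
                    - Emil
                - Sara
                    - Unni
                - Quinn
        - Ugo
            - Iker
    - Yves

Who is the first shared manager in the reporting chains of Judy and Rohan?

Dilnoza

Judy's chain of managers is Selin, Dilnoza, Ursula. Rohan's chain of managers is Ulric, Mira, Beck, Dilnoza, Ursula. The first manager that appears in both chains is Dilnoza.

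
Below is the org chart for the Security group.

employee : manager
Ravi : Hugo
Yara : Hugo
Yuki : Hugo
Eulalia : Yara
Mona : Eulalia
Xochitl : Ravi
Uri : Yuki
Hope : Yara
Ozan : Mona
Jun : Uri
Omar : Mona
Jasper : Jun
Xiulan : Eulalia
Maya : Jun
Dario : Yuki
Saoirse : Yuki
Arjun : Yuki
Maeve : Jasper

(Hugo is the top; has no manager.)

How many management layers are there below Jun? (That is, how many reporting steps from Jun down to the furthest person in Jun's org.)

2

The longest chain under Jun runs Jun → Jasper → Maeve, which is 2 levels below Jun.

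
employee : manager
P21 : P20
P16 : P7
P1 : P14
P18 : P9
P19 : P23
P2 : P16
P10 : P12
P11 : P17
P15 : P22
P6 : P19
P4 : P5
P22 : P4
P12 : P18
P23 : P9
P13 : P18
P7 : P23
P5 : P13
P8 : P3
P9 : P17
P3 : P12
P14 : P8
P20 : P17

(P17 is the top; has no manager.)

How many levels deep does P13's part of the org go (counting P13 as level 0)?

4

The longest chain under P13 runs P13 → P5 → P4 → P22 → P15, which is 4 levels below P13.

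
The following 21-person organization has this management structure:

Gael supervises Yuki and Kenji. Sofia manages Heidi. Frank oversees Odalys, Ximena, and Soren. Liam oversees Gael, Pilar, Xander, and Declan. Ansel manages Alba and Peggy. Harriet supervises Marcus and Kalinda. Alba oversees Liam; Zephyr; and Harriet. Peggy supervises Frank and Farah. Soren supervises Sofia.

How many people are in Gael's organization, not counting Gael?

2

Gael directly manages Yuki, Kenji. Yuki has no reports. Kenji has no reports. So Gael's organization is 2 direct reports plus everyone under them: 1 + 1 = 2.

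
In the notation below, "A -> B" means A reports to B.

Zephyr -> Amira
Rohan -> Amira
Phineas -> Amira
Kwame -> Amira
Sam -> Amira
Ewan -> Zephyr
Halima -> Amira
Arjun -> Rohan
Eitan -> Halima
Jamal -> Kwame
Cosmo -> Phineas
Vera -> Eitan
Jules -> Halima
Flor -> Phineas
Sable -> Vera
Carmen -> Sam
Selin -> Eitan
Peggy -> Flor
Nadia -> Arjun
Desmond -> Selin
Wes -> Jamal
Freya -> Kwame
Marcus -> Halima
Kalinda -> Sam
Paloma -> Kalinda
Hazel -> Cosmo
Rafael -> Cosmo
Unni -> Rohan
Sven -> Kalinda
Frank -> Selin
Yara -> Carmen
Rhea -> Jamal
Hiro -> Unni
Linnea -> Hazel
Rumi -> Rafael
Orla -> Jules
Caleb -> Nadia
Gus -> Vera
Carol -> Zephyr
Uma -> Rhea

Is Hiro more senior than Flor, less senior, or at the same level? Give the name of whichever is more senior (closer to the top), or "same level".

Flor

Hiro is 3 levels below Amira; Flor is 2. Flor is higher.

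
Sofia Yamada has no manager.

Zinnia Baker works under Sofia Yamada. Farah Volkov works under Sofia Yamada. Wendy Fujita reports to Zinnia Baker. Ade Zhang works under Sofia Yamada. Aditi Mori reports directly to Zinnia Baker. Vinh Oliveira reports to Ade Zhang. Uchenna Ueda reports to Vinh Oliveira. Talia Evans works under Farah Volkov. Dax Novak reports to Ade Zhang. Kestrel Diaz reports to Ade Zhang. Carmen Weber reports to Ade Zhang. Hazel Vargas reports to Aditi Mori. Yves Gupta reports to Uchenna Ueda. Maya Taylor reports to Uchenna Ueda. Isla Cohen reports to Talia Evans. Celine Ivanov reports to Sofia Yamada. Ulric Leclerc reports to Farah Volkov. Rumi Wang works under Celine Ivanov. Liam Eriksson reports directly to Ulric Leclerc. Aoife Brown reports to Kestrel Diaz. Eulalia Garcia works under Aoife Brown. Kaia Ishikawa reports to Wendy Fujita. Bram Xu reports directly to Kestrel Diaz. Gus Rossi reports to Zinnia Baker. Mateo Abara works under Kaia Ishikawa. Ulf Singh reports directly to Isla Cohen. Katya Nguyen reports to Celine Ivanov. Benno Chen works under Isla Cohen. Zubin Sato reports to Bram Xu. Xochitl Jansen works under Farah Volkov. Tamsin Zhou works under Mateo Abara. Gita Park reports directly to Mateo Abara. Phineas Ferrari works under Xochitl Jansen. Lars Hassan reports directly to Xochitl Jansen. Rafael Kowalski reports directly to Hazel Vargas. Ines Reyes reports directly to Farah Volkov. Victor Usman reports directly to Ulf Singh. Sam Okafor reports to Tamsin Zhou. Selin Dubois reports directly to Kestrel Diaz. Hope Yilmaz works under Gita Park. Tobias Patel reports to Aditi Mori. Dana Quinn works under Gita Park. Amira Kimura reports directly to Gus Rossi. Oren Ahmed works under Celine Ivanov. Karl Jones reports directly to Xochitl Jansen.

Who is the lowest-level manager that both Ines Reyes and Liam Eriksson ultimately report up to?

Ines Reyes's chain of managers is Farah Volkov, Sofia Yamada. Liam Eriksson's chain of managers is Ulric Leclerc, Farah Volkov, Sofia Yamada. The first manager that appears in both chains is Farah Volkov.

Farah Volkov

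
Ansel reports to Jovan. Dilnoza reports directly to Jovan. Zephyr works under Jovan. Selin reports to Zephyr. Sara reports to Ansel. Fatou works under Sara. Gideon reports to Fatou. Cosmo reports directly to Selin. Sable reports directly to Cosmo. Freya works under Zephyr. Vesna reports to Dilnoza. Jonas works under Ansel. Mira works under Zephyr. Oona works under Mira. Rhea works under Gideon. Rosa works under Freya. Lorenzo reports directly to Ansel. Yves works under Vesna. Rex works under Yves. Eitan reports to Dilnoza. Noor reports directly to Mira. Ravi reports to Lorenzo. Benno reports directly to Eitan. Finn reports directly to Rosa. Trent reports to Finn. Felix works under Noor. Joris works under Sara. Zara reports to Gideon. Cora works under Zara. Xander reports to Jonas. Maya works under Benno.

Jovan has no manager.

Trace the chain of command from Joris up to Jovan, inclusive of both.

Joris -> Sara -> Ansel -> Jovan

Joris reports to Sara. Sara reports to Ansel. Ansel reports to Jovan. Jovan is at the top.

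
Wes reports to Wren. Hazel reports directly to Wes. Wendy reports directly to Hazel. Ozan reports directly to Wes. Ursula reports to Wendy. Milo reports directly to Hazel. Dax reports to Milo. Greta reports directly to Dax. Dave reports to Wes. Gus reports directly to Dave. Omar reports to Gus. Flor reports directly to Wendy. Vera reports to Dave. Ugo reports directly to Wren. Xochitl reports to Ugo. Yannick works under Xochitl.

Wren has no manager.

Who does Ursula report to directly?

Wendy

Ursula reports directly to Wendy.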